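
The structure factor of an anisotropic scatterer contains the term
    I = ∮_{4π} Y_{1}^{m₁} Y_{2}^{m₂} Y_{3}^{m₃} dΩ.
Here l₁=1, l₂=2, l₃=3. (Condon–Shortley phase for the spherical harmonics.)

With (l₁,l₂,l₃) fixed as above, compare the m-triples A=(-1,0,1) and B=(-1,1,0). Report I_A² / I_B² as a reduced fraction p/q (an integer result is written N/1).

Same 1,2,3: normalisation and zero-m 3j drop out of the ratio.
A: Δ: 0! 2! 4! / 7! → 1/105; sum: t=0:+1/8 = 1/8; 3j²(1 2 3; -1 0 1) = Δ·Π!·Σ² = 2/35  (sign +1)
B: Δ: 0! 2! 4! / 7! → 1/105; sum: t=0:+1/12 = 1/12; 3j²(1 2 3; -1 1 0) = Δ·Π!·Σ² = 1/35  (sign -1)
I_A²/I_B² = (2/35)/(1/35) = 2/1

2/1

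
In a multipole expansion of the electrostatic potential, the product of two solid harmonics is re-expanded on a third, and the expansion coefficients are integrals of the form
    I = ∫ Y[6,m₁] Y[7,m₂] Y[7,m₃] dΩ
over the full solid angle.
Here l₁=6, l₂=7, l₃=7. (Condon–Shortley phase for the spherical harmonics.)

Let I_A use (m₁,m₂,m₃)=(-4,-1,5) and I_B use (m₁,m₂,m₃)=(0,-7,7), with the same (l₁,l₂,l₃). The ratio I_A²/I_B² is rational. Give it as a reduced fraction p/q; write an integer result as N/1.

2058/1859

Shared (l₁,l₂,l₃)=(6,7,7): N and (l;000)² cancel in I_A²/I_B².
A: Δ = 6!·6!·8!/21! = 1/2444321880; Racah Σ t=4..6: t=4:+1/49766400 t=5:−1/72576000 t=6:+1/1393459200 = 7/995328000; ⇒ 3j(6 7 7; -4 -1 5)² = 343/83980, sgn +1
B: Δ = 6!·6!·8!/21! = 1/2444321880; Racah Σ t=0..0: t=0:+1/20901888000 = 1/20901888000; ⇒ 3j(6 7 7; 0 -7 7)² = 143/38760, sgn +1
I_A²/I_B² = (343/83980)/(143/38760) = 2058/1859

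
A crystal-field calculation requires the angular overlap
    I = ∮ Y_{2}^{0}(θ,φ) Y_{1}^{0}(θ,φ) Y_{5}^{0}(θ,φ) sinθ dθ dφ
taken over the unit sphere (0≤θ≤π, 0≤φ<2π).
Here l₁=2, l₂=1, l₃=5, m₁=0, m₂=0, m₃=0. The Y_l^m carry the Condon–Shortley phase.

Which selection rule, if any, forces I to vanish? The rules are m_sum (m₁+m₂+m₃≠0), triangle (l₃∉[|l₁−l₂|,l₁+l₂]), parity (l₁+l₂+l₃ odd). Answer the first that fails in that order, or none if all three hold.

m₁+m₂+m₃ = 0 + 0 + 0 = 0  ✓
triangle: |2−1|=1 ≤ l₃=5 ≤ 2+1=3  ✗
parity: l₁+l₂+l₃ = 8 is even

triangle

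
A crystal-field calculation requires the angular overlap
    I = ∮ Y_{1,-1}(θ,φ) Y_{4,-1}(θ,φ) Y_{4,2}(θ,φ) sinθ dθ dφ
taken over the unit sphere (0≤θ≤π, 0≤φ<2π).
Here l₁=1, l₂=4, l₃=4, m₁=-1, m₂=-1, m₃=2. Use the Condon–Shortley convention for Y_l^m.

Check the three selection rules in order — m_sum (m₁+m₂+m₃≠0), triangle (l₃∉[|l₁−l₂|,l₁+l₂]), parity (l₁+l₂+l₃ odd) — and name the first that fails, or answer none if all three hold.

Σmᵢ = 0  ✓
l₃∈[|l₁−l₂|,l₁+l₂]=[3,5], have l₃=4  ✓
Σlᵢ = 9 ⇒ odd  ✗

parity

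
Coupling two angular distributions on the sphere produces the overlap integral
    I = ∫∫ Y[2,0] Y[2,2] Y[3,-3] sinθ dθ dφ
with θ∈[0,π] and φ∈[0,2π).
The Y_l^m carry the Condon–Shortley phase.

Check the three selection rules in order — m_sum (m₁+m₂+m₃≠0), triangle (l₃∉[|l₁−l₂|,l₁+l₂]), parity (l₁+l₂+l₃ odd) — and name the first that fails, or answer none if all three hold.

azimuthal sum: 0 + 2 − 3 = -1  ✗
0 ≤ 3 ≤ 4 (triangle on l)
L = 2 + 2 + 3 = 7 (odd)

m_sum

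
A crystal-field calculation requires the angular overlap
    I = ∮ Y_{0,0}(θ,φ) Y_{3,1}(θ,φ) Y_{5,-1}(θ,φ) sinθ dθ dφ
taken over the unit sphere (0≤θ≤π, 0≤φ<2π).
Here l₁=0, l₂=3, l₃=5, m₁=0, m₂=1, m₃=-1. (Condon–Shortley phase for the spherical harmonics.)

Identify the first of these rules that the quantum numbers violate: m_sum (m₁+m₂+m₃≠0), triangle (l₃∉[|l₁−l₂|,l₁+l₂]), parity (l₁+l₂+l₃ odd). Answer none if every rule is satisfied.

Σmᵢ = 0  ✓
l₃∈[|l₁−l₂|,l₁+l₂]=[3,3], have l₃=5  ✗
Σlᵢ = 8 ⇒ even

triangle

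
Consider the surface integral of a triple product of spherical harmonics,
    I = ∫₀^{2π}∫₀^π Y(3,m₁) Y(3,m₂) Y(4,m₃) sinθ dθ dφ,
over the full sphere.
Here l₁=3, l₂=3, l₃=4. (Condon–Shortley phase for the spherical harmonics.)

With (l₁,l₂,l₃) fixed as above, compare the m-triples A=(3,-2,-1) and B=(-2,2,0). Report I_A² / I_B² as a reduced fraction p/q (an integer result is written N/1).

Shared (l₁,l₂,l₃)=(3,3,4): N and (l;000)² cancel in I_A²/I_B².
A: Δ = 2!·4!·4!/11! = 1/34650; Racah Σ t=0..0: t=0:+1/288 = 1/288; ⇒ 3j(3 3 4; 3 -2 -1)² = 5/231, sgn -1
B: Δ = 2!·4!·4!/11! = 1/34650; Racah Σ t=1..2: t=1:−1/576 t=2:+1/72 = 7/576; ⇒ 3j(3 3 4; -2 2 0)² = 7/198, sgn +1
I_A²/I_B² = (5/231)/(7/198) = 30/49

30/49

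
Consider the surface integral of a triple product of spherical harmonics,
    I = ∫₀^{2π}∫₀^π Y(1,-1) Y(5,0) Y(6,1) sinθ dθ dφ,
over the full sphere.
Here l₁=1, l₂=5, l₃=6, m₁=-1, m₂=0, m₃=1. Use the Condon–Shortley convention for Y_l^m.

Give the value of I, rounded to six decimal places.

Checks pass: Σm=0; 12 even; l₃=6∈[4,6].
(2·1+1)(2·5+1)(2·6+1) = 429
Δ: 0! 2! 10! / 13! → 1/858
sum: t=0:+1/14400 = 1/14400
3j²(1 5 6; 0 0 0) = Δ·Π!·Σ² = 6/143  (sign +1)
sum: t=0:+1/28800 = 1/28800
3j²(1 5 6; -1 0 1) = Δ·Π!·Σ² = 7/286  (sign -1)
combine: 4πI² = 429·6/143·7/286 = 63/143
take √, sign -1: I = -0.18723944

-0.187239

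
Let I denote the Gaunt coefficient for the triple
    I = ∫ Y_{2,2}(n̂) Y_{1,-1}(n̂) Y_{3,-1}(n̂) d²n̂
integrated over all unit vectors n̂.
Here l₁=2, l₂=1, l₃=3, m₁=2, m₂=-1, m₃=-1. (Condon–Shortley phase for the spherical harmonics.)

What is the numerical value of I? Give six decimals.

-0.082589

m-sum 0 ✓  L=6 even ✓  1≤3≤3 ✓
Π(2lᵢ+1) = 5×3×7 = 105
triangle coeff Δ(2,1,3) = 1/105
Σ_t [0,0]: t=0:+1/4 = 1/4
(3j)²=3/35 [(2 1 3; 0 0 0)], sign=-1
Σ_t [0,0]: t=0:+1/48 = 1/48
(3j)²=1/105 [(2 1 3; 2 -1 -1)], sign=+1
⇒ 4πI² = 3/35
I = (-1)√(3/35/(4π)) = -0.08258890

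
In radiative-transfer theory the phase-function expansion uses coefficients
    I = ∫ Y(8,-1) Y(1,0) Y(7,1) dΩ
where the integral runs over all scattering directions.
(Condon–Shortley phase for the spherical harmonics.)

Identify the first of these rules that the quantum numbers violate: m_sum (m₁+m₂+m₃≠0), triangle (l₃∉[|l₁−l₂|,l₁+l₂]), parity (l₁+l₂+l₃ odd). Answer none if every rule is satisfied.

Σmᵢ = 0  ✓
l₃∈[|l₁−l₂|,l₁+l₂]=[7,9], have l₃=7  ✓
Σlᵢ = 16 ⇒ even  ✓

none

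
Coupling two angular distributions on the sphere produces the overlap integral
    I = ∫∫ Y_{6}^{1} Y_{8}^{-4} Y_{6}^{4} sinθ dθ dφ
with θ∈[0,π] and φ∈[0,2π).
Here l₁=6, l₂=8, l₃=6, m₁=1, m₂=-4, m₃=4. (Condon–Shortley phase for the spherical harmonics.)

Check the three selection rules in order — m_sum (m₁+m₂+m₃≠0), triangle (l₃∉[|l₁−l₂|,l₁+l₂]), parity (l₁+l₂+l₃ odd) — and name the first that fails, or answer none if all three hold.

m_sum

m₁+m₂+m₃ = 1 − 4 + 4 = 1  ✗
triangle: |6−8|=2 ≤ l₃=6 ≤ 6+8=14
parity: l₁+l₂+l₃ = 20 is even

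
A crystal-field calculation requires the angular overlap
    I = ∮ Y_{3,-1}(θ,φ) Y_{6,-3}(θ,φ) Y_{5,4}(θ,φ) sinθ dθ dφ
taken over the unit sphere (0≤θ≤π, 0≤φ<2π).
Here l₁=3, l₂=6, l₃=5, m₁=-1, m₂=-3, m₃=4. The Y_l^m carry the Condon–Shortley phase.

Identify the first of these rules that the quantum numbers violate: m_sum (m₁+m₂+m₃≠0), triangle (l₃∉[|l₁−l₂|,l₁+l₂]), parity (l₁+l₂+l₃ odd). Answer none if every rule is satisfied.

azimuthal sum: -1 − 3 + 4 = 0  ✓
3 ≤ 5 ≤ 9 (triangle on l)  ✓
L = 3 + 6 + 5 = 14 (even)  ✓

none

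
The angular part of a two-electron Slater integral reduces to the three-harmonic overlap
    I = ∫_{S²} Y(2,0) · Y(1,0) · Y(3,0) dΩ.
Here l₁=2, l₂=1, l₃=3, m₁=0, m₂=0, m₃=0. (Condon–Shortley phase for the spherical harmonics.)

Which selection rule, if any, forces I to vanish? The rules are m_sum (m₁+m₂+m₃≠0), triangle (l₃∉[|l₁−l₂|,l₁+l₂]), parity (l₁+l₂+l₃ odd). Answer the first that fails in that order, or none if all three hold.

none

Σmᵢ = 0  ✓
l₃∈[|l₁−l₂|,l₁+l₂]=[1,3], have l₃=3  ✓
Σlᵢ = 6 ⇒ even  ✓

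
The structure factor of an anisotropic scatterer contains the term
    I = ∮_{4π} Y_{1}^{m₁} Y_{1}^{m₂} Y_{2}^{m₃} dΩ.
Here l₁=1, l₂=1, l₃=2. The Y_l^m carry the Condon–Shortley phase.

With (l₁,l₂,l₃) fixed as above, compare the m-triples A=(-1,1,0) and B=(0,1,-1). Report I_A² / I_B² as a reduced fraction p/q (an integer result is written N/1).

Same 1,1,2: normalisation and zero-m 3j drop out of the ratio.
A: Δ: 0! 2! 2! / 5! → 1/30; sum: t=0:+1/4 = 1/4; 3j²(1 1 2; -1 1 0) = Δ·Π!·Σ² = 1/30  (sign +1)
B: Δ: 0! 2! 2! / 5! → 1/30; sum: t=0:+1/2 = 1/2; 3j²(1 1 2; 0 1 -1) = Δ·Π!·Σ² = 1/10  (sign -1)
I_A²/I_B² = (1/30)/(1/10) = 1/3

1/3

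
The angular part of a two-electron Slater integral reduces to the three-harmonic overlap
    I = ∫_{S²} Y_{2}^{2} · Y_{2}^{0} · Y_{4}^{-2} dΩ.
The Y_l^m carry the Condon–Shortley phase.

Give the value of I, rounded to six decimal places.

m-sum 0 ✓  L=8 even ✓  0≤4≤4 ✓
Π(2lᵢ+1) = 5×5×9 = 225
triangle coeff Δ(2,2,4) = 1/630
Σ_t [0,0]: t=0:+1/16 = 1/16
(3j)²=2/35 [(2 2 4; 0 0 0)], sign=+1
Σ_t [0,0]: t=0:+1/96 = 1/96
(3j)²=1/42 [(2 2 4; 2 0 -2)], sign=+1
⇒ 4πI² = 15/49
I = (+1)√(15/49/(4π)) = 0.15607835

0.156078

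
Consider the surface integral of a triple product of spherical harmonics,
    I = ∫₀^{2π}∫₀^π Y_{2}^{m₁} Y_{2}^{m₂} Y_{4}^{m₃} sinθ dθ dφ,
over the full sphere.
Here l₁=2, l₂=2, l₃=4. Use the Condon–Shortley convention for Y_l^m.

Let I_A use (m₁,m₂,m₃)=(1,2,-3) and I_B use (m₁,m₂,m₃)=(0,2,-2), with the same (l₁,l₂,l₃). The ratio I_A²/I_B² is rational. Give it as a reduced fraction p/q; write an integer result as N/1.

7/3

Shared (l₁,l₂,l₃)=(2,2,4): N and (l;000)² cancel in I_A²/I_B².
A: Δ = 0!·4!·4!/9! = 1/630; Racah Σ t=0..0: t=0:+1/144 = 1/144; ⇒ 3j(2 2 4; 1 2 -3)² = 1/18, sgn -1
B: Δ = 0!·4!·4!/9! = 1/630; Racah Σ t=0..0: t=0:+1/96 = 1/96; ⇒ 3j(2 2 4; 0 2 -2)² = 1/42, sgn +1
I_A²/I_B² = (1/18)/(1/42) = 7/3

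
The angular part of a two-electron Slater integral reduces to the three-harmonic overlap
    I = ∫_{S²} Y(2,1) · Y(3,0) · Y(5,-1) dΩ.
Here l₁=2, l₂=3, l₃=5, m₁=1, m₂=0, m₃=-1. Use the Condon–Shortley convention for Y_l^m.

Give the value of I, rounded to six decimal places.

-0.214318

Rules hold: Σm=0, L=10 even, 1≤5≤5.
N = 5·7·11 = 385
Δ = 0!·4!·6!/11! = 1/2310
Racah Σ t=0..0: t=0:+1/144 = 1/144
⇒ 3j(2 3 5; 0 0 0)² = 10/231, sgn -1
Racah Σ t=0..0: t=0:+1/216 = 1/216
⇒ 3j(2 3 5; 1 0 -1)² = 8/231, sgn +1
4πI² = N·(3j₀)²·(3jₘ)² = 400/693
I = -1·√(0.577201/4π) = -0.21431790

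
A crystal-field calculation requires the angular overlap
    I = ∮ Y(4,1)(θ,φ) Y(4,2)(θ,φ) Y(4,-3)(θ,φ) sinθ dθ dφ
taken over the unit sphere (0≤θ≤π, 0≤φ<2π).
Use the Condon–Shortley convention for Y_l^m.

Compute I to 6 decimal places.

m-sum 0 ✓  L=12 even ✓  0≤4≤8 ✓
Π(2lᵢ+1) = 9×9×9 = 729
triangle coeff Δ(4,4,4) = 1/450450
Σ_t [0,4]: t=0:+1/13824 t=1:−1/216 t=2:+1/64 t=3:−1/216 t=4:+1/13824 = 5/768
(3j)²=18/1001 [(4 4 4; 0 0 0)], sign=+1
Σ_t [2,3]: t=2:+1/576 t=3:−1/864 = 1/1728
(3j)²=5/1287 [(4 4 4; 1 2 -3)], sign=-1
⇒ 4πI² = 7290/143143
I = (-1)√(7290/143143/(4π)) = -0.06366105

-0.063661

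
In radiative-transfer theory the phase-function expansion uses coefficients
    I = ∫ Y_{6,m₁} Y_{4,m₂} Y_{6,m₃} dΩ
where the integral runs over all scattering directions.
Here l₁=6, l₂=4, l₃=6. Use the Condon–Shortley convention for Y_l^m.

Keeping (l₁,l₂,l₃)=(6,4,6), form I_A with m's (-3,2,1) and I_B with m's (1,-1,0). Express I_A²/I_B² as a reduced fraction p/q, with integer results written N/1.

l's match ⇒ only the (l;m) 3-j factors differ between A and B.
A: triangle coeff Δ(6,4,6) = 1/15315300; Σ_t [2,4]: t=2:+1/483840 t=3:−1/51840 t=4:+1/69120 = -1/362880; (3j)²=16/17017 [(6 4 6; -3 2 1)], sign=+1
B: triangle coeff Δ(6,4,6) = 1/15315300; Σ_t [0,3]: t=0:+1/103680 t=1:−1/13824 t=2:+1/17280 t=3:−1/207360 = -1/103680; (3j)²=10/7293 [(6 4 6; 1 -1 0)], sign=-1
I_A²/I_B² = (16/17017)/(10/7293) = 24/35

24/35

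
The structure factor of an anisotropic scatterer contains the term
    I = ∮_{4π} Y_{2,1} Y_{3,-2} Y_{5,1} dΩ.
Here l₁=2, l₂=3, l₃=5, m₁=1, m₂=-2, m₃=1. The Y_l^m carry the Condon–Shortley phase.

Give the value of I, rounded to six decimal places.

-0.117387

Rules hold: Σm=0, L=10 even, 1≤5≤5.
N = 5·7·11 = 385
Δ = 0!·4!·6!/11! = 1/2310
Racah Σ t=0..0: t=0:+1/144 = 1/144
⇒ 3j(2 3 5; 0 0 0)² = 10/231, sgn -1
Racah Σ t=0..0: t=0:+1/720 = 1/720
⇒ 3j(2 3 5; 1 -2 1)² = 4/385, sgn +1
4πI² = N·(3j₀)²·(3jₘ)² = 40/231
I = -1·√(0.17316/4π) = -0.11738675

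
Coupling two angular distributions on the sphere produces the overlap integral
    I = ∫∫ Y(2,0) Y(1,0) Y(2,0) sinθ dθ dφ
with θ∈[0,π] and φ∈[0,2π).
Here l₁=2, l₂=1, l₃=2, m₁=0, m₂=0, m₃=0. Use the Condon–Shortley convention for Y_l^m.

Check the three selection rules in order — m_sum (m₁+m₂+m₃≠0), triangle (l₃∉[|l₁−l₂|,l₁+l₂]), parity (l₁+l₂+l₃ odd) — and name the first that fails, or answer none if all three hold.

parity

azimuthal sum: 0 + 0 + 0 = 0  ✓
1 ≤ 2 ≤ 3 (triangle on l)  ✓
L = 2 + 1 + 2 = 5 (odd)  ✗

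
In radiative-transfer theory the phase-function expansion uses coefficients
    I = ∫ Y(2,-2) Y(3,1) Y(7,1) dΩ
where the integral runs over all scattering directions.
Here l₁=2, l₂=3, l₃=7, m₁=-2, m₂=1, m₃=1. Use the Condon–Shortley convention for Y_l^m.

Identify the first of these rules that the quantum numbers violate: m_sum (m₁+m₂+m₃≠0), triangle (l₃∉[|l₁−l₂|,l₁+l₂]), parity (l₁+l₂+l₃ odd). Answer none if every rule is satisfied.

triangle

Σmᵢ = 0  ✓
l₃∈[|l₁−l₂|,l₁+l₂]=[1,5], have l₃=7  ✗
Σlᵢ = 12 ⇒ even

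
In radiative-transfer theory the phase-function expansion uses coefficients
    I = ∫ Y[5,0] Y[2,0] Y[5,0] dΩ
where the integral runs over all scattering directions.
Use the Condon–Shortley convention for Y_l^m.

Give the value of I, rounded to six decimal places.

Rules hold: Σm=0, L=12 even, 3≤5≤7.
N = 11·5·11 = 605
Δ = 2!·8!·2!/13! = 1/38610
Racah Σ t=0..2: t=0:+1/2880 t=1:−1/576 t=2:+1/2880 = -1/960
⇒ 3j(5 2 5; 0 0 0)² = 10/429, sgn +1
(m-triple is (0,0,0) — same symbol as above.)
4πI² = N·(3j₀)²·(3jₘ)² = 500/1521
I = +1·√(0.328731/4π) = 0.16173926

0.161739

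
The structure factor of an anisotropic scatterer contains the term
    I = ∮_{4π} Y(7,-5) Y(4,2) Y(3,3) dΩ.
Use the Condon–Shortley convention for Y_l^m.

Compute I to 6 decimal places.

-0.204818

m-sum 0 ✓  L=14 even ✓  3≤3≤11 ✓
Π(2lᵢ+1) = 15×9×7 = 945
triangle coeff Δ(7,4,3) = 1/45045
Σ_t [4,4]: t=4:+1/20736 = 1/20736
(3j)²=35/1287 [(7 4 3; 0 0 0)], sign=-1
Σ_t [6,6]: t=6:+1/1036800 = 1/1036800
(3j)²=4/195 [(7 4 3; -5 2 3)], sign=+1
⇒ 4πI² = 980/1859
I = (-1)√(980/1859/(4π)) = -0.20481814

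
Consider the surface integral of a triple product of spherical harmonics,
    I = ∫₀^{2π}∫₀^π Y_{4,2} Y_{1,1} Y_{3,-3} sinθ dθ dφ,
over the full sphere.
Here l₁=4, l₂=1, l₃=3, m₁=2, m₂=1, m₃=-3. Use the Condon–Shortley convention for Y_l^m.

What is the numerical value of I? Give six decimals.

0.061558

Rules hold: Σm=0, L=8 even, 3≤3≤5.
N = 9·3·7 = 189
Δ = 2!·6!·0!/9! = 1/252
Racah Σ t=1..1: t=1:−1/36 = -1/36
⇒ 3j(4 1 3; 0 0 0)² = 4/63, sgn +1
Racah Σ t=2..2: t=2:+1/1440 = 1/1440
⇒ 3j(4 1 3; 2 1 -3)² = 1/252, sgn +1
4πI² = N·(3j₀)²·(3jₘ)² = 1/21
I = +1·√(0.047619/4π) = 0.06155813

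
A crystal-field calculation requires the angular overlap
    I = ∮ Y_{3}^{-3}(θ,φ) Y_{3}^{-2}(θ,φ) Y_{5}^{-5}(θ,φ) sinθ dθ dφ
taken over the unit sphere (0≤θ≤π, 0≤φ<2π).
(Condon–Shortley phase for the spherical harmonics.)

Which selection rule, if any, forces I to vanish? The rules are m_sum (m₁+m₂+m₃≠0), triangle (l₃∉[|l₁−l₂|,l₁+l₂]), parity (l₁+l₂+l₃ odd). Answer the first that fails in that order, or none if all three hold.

m_sum

Σmᵢ = -10  ✗
l₃∈[|l₁−l₂|,l₁+l₂]=[0,6], have l₃=5
Σlᵢ = 11 ⇒ odd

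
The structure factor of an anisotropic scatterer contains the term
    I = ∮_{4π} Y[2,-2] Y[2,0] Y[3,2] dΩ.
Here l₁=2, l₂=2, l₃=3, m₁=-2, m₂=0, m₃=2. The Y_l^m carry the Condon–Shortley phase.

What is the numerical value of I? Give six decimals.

0.000000

L=7 odd ⇒ parity kills the (l;000) factor ⇒ I = 0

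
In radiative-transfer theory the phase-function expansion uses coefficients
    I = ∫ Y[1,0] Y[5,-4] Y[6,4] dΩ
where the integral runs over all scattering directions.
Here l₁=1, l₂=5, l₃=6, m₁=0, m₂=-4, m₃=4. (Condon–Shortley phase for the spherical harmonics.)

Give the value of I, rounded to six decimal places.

m-sum 0 ✓  L=12 even ✓  4≤6≤6 ✓
Π(2lᵢ+1) = 3×11×13 = 429
triangle coeff Δ(1,5,6) = 1/858
Σ_t [0,0]: t=0:+1/14400 = 1/14400
(3j)²=6/143 [(1 5 6; 0 0 0)], sign=+1
Σ_t [0,0]: t=0:+1/362880 = 1/362880
(3j)²=10/429 [(1 5 6; 0 -4 4)], sign=+1
⇒ 4πI² = 60/143
I = (+1)√(60/143/(4π)) = 0.18272698

0.182727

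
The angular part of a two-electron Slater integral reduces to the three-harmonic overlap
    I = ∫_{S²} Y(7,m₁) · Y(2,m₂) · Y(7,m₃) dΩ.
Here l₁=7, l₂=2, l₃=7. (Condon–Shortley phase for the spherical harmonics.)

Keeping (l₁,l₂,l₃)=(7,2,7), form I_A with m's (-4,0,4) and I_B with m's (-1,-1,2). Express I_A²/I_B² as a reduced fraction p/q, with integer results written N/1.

64/729

Shared (l₁,l₂,l₃)=(7,2,7): N and (l;000)² cancel in I_A²/I_B².
A: Δ = 2!·12!·2!/17! = 1/185640; Racah Σ t=0..2: t=0:+1/159667200 t=1:−1/7257600 t=2:+1/8709120 = -1/59875200; ⇒ 3j(7 2 7; -4 0 4)² = 8/23205, sgn +1
B: Δ = 2!·12!·2!/17! = 1/185640; Racah Σ t=0..1: t=0:+1/1935360 t=1:−1/1209600 = -1/3225600; ⇒ 3j(7 2 7; -1 -1 2)² = 243/61880, sgn +1
I_A²/I_B² = (8/23205)/(243/61880) = 64/729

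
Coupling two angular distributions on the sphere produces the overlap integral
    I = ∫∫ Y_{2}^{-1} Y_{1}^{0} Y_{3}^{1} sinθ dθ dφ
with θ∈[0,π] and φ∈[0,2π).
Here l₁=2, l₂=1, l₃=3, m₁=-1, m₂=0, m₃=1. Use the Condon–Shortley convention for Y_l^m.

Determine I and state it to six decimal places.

-0.233597

Rules hold: Σm=0, L=6 even, 1≤3≤3.
N = 5·3·7 = 105
Δ = 0!·4!·2!/7! = 1/105
Racah Σ t=0..0: t=0:+1/4 = 1/4
⇒ 3j(2 1 3; 0 0 0)² = 3/35, sgn -1
Racah Σ t=0..0: t=0:+1/6 = 1/6
⇒ 3j(2 1 3; -1 0 1)² = 8/105, sgn +1
4πI² = N·(3j₀)²·(3jₘ)² = 24/35
I = -1·√(0.685714/4π) = -0.23359668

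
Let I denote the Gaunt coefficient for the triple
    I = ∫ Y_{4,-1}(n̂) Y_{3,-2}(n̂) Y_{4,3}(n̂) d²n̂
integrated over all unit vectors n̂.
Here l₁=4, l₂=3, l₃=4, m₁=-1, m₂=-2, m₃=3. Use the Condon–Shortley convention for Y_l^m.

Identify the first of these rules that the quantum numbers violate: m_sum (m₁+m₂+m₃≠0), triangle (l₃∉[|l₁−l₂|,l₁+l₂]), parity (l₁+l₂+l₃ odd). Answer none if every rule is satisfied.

m₁+m₂+m₃ = -1 − 2 + 3 = 0  ✓
triangle: |4−3|=1 ≤ l₃=4 ≤ 4+3=7  ✓
parity: l₁+l₂+l₃ = 11 is odd  ✗

parity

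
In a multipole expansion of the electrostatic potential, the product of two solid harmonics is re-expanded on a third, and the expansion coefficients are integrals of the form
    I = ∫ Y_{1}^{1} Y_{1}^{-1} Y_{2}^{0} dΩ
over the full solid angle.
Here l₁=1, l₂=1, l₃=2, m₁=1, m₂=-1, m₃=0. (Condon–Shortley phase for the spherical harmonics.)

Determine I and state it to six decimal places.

Rules hold: Σm=0, L=4 even, 0≤2≤2.
N = 3·3·5 = 45
Δ = 0!·2!·2!/5! = 1/30
Racah Σ t=0..0: t=0:+1/1 = 1/1
⇒ 3j(1 1 2; 0 0 0)² = 2/15, sgn +1
Racah Σ t=0..0: t=0:+1/4 = 1/4
⇒ 3j(1 1 2; 1 -1 0)² = 1/30, sgn +1
4πI² = N·(3j₀)²·(3jₘ)² = 1/5
I = +1·√(0.2/4π) = 0.12615663

0.126157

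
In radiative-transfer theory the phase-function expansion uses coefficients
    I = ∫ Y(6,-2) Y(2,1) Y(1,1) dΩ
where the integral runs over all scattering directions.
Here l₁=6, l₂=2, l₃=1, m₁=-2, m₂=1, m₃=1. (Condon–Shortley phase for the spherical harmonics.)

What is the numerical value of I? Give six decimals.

0.000000

l₃=1 ∉ [4,8] — triangle fails ⇒ I = 0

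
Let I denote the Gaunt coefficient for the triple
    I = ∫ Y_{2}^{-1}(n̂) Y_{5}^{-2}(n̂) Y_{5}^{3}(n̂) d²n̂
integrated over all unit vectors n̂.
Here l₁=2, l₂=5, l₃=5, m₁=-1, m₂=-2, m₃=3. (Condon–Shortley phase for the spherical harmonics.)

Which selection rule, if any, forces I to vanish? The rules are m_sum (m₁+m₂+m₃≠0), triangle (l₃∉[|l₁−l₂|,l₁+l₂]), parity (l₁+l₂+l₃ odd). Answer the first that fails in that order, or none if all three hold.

Σmᵢ = 0  ✓
l₃∈[|l₁−l₂|,l₁+l₂]=[3,7], have l₃=5  ✓
Σlᵢ = 12 ⇒ even  ✓

none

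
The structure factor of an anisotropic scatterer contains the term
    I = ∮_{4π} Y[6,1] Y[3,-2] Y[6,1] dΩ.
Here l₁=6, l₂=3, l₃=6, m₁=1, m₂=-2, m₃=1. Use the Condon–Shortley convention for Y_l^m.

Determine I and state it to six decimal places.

0.000000

Σlᵢ=15 odd — θ-integrand is odd under cosθ→−cosθ; I=0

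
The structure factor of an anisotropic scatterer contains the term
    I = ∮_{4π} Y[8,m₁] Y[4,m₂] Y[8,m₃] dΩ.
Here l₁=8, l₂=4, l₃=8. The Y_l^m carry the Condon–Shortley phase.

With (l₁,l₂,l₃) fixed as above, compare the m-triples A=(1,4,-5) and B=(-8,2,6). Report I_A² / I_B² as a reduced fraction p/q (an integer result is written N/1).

Shared (l₁,l₂,l₃)=(8,4,8): N and (l;000)² cancel in I_A²/I_B².
A: Δ = 4!·12!·4!/21! = 1/185175900; Racah Σ t=4..4: t=4:+1/1254113280 = 1/1254113280; ⇒ 3j(8 4 8; 1 4 -5)² = 55/5814, sgn -1
B: Δ = 4!·12!·4!/21! = 1/185175900; Racah Σ t=4..4: t=4:+1/45984153600 = 1/45984153600; ⇒ 3j(8 4 8; -8 2 6)² = 13/969, sgn +1
I_A²/I_B² = (55/5814)/(13/969) = 55/78

55/78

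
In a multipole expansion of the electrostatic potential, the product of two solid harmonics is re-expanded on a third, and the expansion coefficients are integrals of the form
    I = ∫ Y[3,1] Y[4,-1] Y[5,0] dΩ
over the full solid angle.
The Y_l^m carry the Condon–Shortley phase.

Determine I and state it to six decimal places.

Rules hold: Σm=0, L=12 even, 1≤5≤7.
N = 7·9·11 = 693
Δ = 2!·4!·6!/13! = 1/180180
Racah Σ t=0..2: t=0:+1/576 t=1:−1/144 t=2:+1/576 = -1/288
⇒ 3j(3 4 5; 0 0 0)² = 20/1001, sgn +1
Racah Σ t=0..2: t=0:+1/288 t=1:−1/288 t=2:+1/5760 = 1/5760
⇒ 3j(3 4 5; 1 -1 0)² = 1/12012, sgn -1
4πI² = N·(3j₀)²·(3jₘ)² = 15/13013
I = -1·√(0.00115269/4π) = -0.00957750

-0.009577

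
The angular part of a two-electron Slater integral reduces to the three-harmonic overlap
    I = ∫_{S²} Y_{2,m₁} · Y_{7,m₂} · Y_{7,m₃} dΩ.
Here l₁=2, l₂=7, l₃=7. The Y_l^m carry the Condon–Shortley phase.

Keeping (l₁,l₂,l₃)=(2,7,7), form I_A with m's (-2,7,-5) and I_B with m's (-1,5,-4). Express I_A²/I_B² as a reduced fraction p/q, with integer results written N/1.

91/729

Same 2,7,7: normalisation and zero-m 3j drop out of the ratio.
A: Δ: 2! 2! 12! / 17! → 1/185640; sum: t=2:+1/1916006400 = 1/1916006400; 3j²(2 7 7; -2 7 -5) = Δ·Π!·Σ² = 1/340  (sign +1)
B: Δ: 2! 2! 12! / 17! → 1/185640; sum: t=1:−1/79833600 t=2:+1/14515200 = 1/17740800; 3j²(2 7 7; -1 5 -4) = Δ·Π!·Σ² = 729/30940  (sign -1)
I_A²/I_B² = (1/340)/(729/30940) = 91/729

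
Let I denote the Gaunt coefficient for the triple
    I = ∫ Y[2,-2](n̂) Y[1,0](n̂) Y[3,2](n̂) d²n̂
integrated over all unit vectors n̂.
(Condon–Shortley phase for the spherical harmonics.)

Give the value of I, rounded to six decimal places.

0.184674

Rules hold: Σm=0, L=6 even, 1≤3≤3.
N = 5·3·7 = 105
Δ = 0!·4!·2!/7! = 1/105
Racah Σ t=0..0: t=0:+1/4 = 1/4
⇒ 3j(2 1 3; 0 0 0)² = 3/35, sgn -1
Racah Σ t=0..0: t=0:+1/24 = 1/24
⇒ 3j(2 1 3; -2 0 2)² = 1/21, sgn -1
4πI² = N·(3j₀)²·(3jₘ)² = 3/7
I = +1·√(0.428571/4π) = 0.18467439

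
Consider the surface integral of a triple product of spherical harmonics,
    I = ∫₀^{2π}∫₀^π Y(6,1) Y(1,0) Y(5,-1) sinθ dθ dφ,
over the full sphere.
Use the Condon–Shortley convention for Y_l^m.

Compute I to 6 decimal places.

-0.241725

Rules hold: Σm=0, L=12 even, 5≤5≤7.
N = 13·3·11 = 429
Δ = 2!·10!·0!/13! = 1/858
Racah Σ t=1..1: t=1:−1/14400 = -1/14400
⇒ 3j(6 1 5; 0 0 0)² = 6/143, sgn +1
Racah Σ t=1..1: t=1:−1/17280 = -1/17280
⇒ 3j(6 1 5; 1 0 -1)² = 35/858, sgn -1
4πI² = N·(3j₀)²·(3jₘ)² = 105/143
I = -1·√(0.734266/4π) = -0.24172507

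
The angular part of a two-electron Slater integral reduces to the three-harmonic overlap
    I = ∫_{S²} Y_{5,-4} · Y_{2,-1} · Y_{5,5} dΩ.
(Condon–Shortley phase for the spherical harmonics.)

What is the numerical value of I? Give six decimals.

-0.187924

m-sum 0 ✓  L=12 even ✓  3≤5≤7 ✓
Π(2lᵢ+1) = 11×5×11 = 605
triangle coeff Δ(5,2,5) = 1/38610
Σ_t [0,2]: t=0:+1/2880 t=1:−1/576 t=2:+1/2880 = -1/960
(3j)²=10/429 [(5 2 5; 0 0 0)], sign=+1
Σ_t [1,1]: t=1:−1/80640 = -1/80640
(3j)²=9/286 [(5 2 5; -4 -1 5)], sign=-1
⇒ 4πI² = 75/169
I = (-1)√(75/169/(4π)) = -0.18792404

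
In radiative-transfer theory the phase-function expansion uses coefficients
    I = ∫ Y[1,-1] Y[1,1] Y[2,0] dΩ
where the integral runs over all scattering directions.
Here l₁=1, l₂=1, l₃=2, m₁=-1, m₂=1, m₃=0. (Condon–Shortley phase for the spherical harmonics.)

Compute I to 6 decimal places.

Checks pass: Σm=0; 4 even; l₃=2∈[0,2].
(2·1+1)(2·1+1)(2·2+1) = 45
Δ: 0! 2! 2! / 5! → 1/30
sum: t=0:+1/1 = 1/1
3j²(1 1 2; 0 0 0) = Δ·Π!·Σ² = 2/15  (sign +1)
sum: t=0:+1/4 = 1/4
3j²(1 1 2; -1 1 0) = Δ·Π!·Σ² = 1/30  (sign +1)
combine: 4πI² = 45·2/15·1/30 = 1/5
take √, sign +1: I = 0.12615663

0.126157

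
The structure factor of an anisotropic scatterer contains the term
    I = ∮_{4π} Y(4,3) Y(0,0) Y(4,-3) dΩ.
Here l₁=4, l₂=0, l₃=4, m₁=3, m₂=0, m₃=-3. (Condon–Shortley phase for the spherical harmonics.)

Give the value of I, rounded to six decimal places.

m-sum 0 ✓  L=8 even ✓  4≤4≤4 ✓
Π(2lᵢ+1) = 9×1×9 = 81
triangle coeff Δ(4,0,4) = 1/9
Σ_t [0,0]: t=0:+1/576 = 1/576
(3j)²=1/9 [(4 0 4; 0 0 0)], sign=+1
Σ_t [0,0]: t=0:+1/5040 = 1/5040
(3j)²=1/9 [(4 0 4; 3 0 -3)], sign=-1
⇒ 4πI² = 1/1
I = (-1)√(1/1/(4π)) = -0.28209479

-0.282095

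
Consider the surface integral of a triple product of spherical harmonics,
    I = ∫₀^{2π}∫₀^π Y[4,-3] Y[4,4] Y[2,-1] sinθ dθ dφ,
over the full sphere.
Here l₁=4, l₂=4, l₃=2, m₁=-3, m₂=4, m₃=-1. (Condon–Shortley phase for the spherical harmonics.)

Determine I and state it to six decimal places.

Checks pass: Σm=0; 10 even; l₃=2∈[0,8].
(2·4+1)(2·4+1)(2·2+1) = 405
Δ: 6! 2! 2! / 11! → 1/13860
sum: t=2:+1/192 t=3:−1/36 t=4:+1/192 = -5/288
3j²(4 4 2; 0 0 0) = Δ·Π!·Σ² = 20/693  (sign -1)
sum: t=6:+1/1440 = 1/1440
3j²(4 4 2; -3 4 -1) = Δ·Π!·Σ² = 7/165  (sign -1)
combine: 4πI² = 405·20/693·7/165 = 60/121
take √, sign +1: I = 0.19864517

0.198645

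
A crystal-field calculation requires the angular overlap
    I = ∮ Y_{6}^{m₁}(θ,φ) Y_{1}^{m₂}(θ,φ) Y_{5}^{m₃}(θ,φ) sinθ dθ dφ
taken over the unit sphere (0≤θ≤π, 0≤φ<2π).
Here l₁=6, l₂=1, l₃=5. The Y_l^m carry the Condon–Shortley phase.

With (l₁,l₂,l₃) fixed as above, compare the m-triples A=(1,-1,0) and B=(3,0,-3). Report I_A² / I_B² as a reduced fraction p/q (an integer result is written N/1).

7/9

l's match ⇒ only the (l;m) 3-j factors differ between A and B.
A: triangle coeff Δ(6,1,5) = 1/858; Σ_t [0,0]: t=0:+1/28800 = 1/28800; (3j)²=7/286 [(6 1 5; 1 -1 0)], sign=-1
B: triangle coeff Δ(6,1,5) = 1/858; Σ_t [1,1]: t=1:−1/80640 = -1/80640; (3j)²=9/286 [(6 1 5; 3 0 -3)], sign=-1
I_A²/I_B² = (7/286)/(9/286) = 7/9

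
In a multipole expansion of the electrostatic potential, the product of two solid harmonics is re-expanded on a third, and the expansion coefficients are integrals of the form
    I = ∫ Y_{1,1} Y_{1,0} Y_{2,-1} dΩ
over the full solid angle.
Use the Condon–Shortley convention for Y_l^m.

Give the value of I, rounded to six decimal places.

-0.218510

Checks pass: Σm=0; 4 even; l₃=2∈[0,2].
(2·1+1)(2·1+1)(2·2+1) = 45
Δ: 0! 2! 2! / 5! → 1/30
sum: t=0:+1/1 = 1/1
3j²(1 1 2; 0 0 0) = Δ·Π!·Σ² = 2/15  (sign +1)
sum: t=0:+1/2 = 1/2
3j²(1 1 2; 1 0 -1) = Δ·Π!·Σ² = 1/10  (sign -1)
combine: 4πI² = 45·2/15·1/10 = 3/5
take √, sign -1: I = -0.21850969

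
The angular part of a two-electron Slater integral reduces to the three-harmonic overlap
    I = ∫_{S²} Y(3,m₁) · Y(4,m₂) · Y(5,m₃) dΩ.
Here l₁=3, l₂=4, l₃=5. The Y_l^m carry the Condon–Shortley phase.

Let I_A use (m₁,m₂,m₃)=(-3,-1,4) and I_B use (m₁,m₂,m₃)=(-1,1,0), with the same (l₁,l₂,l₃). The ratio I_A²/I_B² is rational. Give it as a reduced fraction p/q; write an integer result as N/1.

378/1

Shared (l₁,l₂,l₃)=(3,4,5): N and (l;000)² cancel in I_A²/I_B².
A: Δ = 2!·4!·6!/13! = 1/180180; Racah Σ t=2..2: t=2:+1/5760 = 1/5760; ⇒ 3j(3 4 5; -3 -1 4)² = 9/286, sgn -1
B: Δ = 2!·4!·6!/13! = 1/180180; Racah Σ t=0..2: t=0:+1/5760 t=1:−1/288 t=2:+1/288 = 1/5760; ⇒ 3j(3 4 5; -1 1 0)² = 1/12012, sgn -1
I_A²/I_B² = (9/286)/(1/12012) = 378/1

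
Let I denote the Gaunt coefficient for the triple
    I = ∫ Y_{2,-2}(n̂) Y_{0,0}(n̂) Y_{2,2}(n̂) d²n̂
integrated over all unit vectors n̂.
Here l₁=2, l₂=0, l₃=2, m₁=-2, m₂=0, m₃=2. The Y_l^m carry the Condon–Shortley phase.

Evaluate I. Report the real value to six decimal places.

0.282095

Checks pass: Σm=0; 4 even; l₃=2∈[2,2].
(2·2+1)(2·0+1)(2·2+1) = 25
Δ: 0! 4! 0! / 5! → 1/5
sum: t=0:+1/4 = 1/4
3j²(2 0 2; 0 0 0) = Δ·Π!·Σ² = 1/5  (sign +1)
sum: t=0:+1/24 = 1/24
3j²(2 0 2; -2 0 2) = Δ·Π!·Σ² = 1/5  (sign +1)
combine: 4πI² = 25·1/5·1/5 = 1/1
take √, sign +1: I = 0.28209479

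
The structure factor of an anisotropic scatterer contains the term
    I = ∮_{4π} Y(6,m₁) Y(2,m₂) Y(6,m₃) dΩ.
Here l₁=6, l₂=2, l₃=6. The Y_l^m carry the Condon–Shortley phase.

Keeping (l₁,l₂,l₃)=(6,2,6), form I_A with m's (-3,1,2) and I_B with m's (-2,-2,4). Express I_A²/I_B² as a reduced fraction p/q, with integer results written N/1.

l's match ⇒ only the (l;m) 3-j factors differ between A and B.
A: triangle coeff Δ(6,2,6) = 1/90090; Σ_t [1,2]: t=1:−1/161280 t=2:+1/60480 = 1/96768; (3j)²=15/1001 [(6 2 6; -3 1 2)], sign=+1
B: triangle coeff Δ(6,2,6) = 1/90090; Σ_t [0,0]: t=0:+1/322560 = 1/322560; (3j)²=18/1001 [(6 2 6; -2 -2 4)], sign=+1
I_A²/I_B² = (15/1001)/(18/1001) = 5/6

5/6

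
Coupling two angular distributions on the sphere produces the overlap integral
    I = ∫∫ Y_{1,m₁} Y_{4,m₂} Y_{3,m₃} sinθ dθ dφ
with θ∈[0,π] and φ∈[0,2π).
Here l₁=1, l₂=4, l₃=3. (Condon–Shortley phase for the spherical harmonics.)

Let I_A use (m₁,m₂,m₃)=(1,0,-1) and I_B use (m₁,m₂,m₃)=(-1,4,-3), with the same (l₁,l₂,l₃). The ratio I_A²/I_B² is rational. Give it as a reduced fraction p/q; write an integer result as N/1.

Same 1,4,3: normalisation and zero-m 3j drop out of the ratio.
A: Δ: 2! 0! 6! / 9! → 1/252; sum: t=0:+1/96 = 1/96; 3j²(1 4 3; 1 0 -1) = Δ·Π!·Σ² = 1/42  (sign +1)
B: Δ: 2! 0! 6! / 9! → 1/252; sum: t=2:+1/1440 = 1/1440; 3j²(1 4 3; -1 4 -3) = Δ·Π!·Σ² = 1/9  (sign +1)
I_A²/I_B² = (1/42)/(1/9) = 3/14

3/14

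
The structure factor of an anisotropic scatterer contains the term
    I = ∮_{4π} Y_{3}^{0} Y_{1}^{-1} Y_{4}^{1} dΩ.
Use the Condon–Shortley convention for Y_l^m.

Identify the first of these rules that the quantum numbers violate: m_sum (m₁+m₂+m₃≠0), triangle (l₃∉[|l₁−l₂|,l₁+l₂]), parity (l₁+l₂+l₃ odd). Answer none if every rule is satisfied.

none

azimuthal sum: 0 − 1 + 1 = 0  ✓
2 ≤ 4 ≤ 4 (triangle on l)  ✓
L = 3 + 1 + 4 = 8 (even)  ✓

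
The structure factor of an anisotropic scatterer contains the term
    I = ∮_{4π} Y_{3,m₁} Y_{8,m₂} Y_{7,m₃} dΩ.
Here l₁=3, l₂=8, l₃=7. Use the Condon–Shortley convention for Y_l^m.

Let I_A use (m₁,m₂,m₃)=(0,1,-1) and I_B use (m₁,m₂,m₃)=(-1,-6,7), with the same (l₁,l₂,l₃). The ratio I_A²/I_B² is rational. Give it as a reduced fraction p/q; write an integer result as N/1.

Same 3,8,7: normalisation and zero-m 3j drop out of the ratio.
A: Δ: 4! 2! 12! / 19! → 1/5290740; sum: t=1:−1/11612160 t=2:+1/2419200 t=3:−1/6220800 = 29/174182400; 3j²(3 8 7; 0 1 -1) = Δ·Π!·Σ² = 841/83980  (sign +1)
B: Δ: 4! 2! 12! / 19! → 1/5290740; sum: t=2:+1/3832012800 = 1/3832012800; 3j²(3 8 7; -1 -6 7) = Δ·Π!·Σ² = 91/9690  (sign +1)
I_A²/I_B² = (841/83980)/(91/9690) = 2523/2366

2523/2366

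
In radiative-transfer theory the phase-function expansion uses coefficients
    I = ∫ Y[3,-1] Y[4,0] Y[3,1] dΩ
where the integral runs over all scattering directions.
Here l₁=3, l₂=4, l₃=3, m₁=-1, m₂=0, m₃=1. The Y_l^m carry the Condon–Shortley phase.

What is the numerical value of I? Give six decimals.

Rules hold: Σm=0, L=10 even, 1≤3≤7.
N = 7·9·7 = 441
Δ = 4!·2!·4!/11! = 1/34650
Racah Σ t=1..3: t=1:−1/72 t=2:+1/16 t=3:−1/72 = 5/144
⇒ 3j(3 4 3; 0 0 0)² = 2/77, sgn -1
Racah Σ t=2..4: t=2:+1/32 t=3:−1/36 t=4:+1/1152 = 5/1152
⇒ 3j(3 4 3; -1 0 1)² = 1/1386, sgn +1
4πI² = N·(3j₀)²·(3jₘ)² = 1/121
I = -1·√(0.00826446/4π) = -0.02564498

-0.025645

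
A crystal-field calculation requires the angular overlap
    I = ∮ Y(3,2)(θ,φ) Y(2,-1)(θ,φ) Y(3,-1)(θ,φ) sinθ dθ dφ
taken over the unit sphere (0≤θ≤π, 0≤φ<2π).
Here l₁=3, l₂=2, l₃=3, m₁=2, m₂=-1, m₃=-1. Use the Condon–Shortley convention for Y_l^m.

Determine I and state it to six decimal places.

Checks pass: Σm=0; 8 even; l₃=3∈[1,5].
(2·3+1)(2·2+1)(2·3+1) = 245
Δ: 2! 4! 2! / 9! → 1/3780
sum: t=0:+1/24 t=1:−1/4 t=2:+1/24 = -1/6
3j²(3 2 3; 0 0 0) = Δ·Π!·Σ² = 4/105  (sign +1)
sum: t=0:+1/12 t=1:−1/48 = 1/16
3j²(3 2 3; 2 -1 -1) = Δ·Π!·Σ² = 1/28  (sign +1)
combine: 4πI² = 245·4/105·1/28 = 1/3
take √, sign +1: I = 0.16286750

0.162868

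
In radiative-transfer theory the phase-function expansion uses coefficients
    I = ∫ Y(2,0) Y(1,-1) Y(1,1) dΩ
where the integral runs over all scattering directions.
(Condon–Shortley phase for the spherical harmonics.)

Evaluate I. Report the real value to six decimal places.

m-sum 0 ✓  L=4 even ✓  1≤1≤3 ✓
Π(2lᵢ+1) = 5×3×3 = 45
triangle coeff Δ(2,1,1) = 1/30
Σ_t [1,1]: t=1:−1/1 = -1/1
(3j)²=2/15 [(2 1 1; 0 0 0)], sign=+1
Σ_t [0,0]: t=0:+1/4 = 1/4
(3j)²=1/30 [(2 1 1; 0 -1 1)], sign=+1
⇒ 4πI² = 1/5
I = (+1)√(1/5/(4π)) = 0.12615663

0.126157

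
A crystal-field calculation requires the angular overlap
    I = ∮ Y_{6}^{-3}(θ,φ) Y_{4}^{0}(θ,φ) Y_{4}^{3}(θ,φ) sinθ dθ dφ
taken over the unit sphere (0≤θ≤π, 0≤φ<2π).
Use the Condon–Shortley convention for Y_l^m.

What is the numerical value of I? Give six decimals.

0.123195

m-sum 0 ✓  L=14 even ✓  2≤4≤10 ✓
Π(2lᵢ+1) = 13×9×9 = 1053
triangle coeff Δ(6,4,4) = 1/1261260
Σ_t [2,4]: t=2:+1/4608 t=3:−1/1296 t=4:+1/4608 = -7/20736
(3j)²=20/1287 [(6 4 4; 0 0 0)], sign=-1
Σ_t [3,4]: t=3:−1/25920 t=4:+1/11520 = 1/20736
(3j)²=5/429 [(6 4 4; -3 0 3)], sign=-1
⇒ 4πI² = 300/1573
I = (+1)√(300/1573/(4π)) = 0.12319450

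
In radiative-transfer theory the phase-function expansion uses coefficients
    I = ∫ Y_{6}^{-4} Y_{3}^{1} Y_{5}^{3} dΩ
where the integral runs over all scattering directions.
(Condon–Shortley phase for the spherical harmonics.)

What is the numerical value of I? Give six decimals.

Checks pass: Σm=0; 14 even; l₃=5∈[3,9].
(2·6+1)(2·3+1)(2·5+1) = 1001
Δ: 4! 8! 2! / 15! → 1/675675
sum: t=1:−1/8640 t=2:+1/2304 t=3:−1/8640 = 7/34560
3j²(6 3 5; 0 0 0) = Δ·Π!·Σ² = 7/429  (sign -1)
sum: t=2:+1/322560 t=3:−1/30240 t=4:+1/69120 = -1/64512
3j²(6 3 5; -4 1 3) = Δ·Π!·Σ² = 10/1001  (sign -1)
combine: 4πI² = 1001·7/429·10/1001 = 70/429
take √, sign +1: I = 0.11395029

0.113950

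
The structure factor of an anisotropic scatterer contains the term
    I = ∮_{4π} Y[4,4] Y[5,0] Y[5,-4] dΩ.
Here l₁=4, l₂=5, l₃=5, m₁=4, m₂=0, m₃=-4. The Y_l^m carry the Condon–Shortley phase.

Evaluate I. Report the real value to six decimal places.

Checks pass: Σm=0; 14 even; l₃=5∈[1,9].
(2·4+1)(2·5+1)(2·5+1) = 1089
Δ: 4! 4! 6! / 15! → 1/3153150
sum: t=0:+1/69120 t=1:−1/1728 t=2:+1/576 t=3:−1/1728 t=4:+1/69120 = 7/11520
3j²(4 5 5; 0 0 0) = Δ·Π!·Σ² = 2/143  (sign -1)
sum: t=0:+1/69120 = 1/69120
3j²(4 5 5; 4 0 -4) = Δ·Π!·Σ² = 2/143  (sign -1)
combine: 4πI² = 1089·2/143·2/143 = 36/169
take √, sign +1: I = 0.13019760

0.130198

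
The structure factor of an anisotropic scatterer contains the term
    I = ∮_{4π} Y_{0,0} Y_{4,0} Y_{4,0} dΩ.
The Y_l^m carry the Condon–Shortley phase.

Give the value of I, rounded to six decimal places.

0.282095

m-sum 0 ✓  L=8 even ✓  4≤4≤4 ✓
Π(2lᵢ+1) = 1×9×9 = 81
triangle coeff Δ(0,4,4) = 1/9
Σ_t [0,0]: t=0:+1/576 = 1/576
(3j)²=1/9 [(0 4 4; 0 0 0)], sign=+1
(m-triple is (0,0,0) — same symbol as above.)
⇒ 4πI² = 1/1
I = (+1)√(1/1/(4π)) = 0.28209479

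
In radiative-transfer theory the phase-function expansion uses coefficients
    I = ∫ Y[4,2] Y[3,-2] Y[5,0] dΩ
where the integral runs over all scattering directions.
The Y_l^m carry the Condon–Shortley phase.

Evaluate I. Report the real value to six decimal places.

m-sum 0 ✓  L=12 even ✓  1≤5≤7 ✓
Π(2lᵢ+1) = 9×7×11 = 693
triangle coeff Δ(4,3,5) = 1/180180
Σ_t [0,2]: t=0:+1/576 t=1:−1/144 t=2:+1/576 = -1/288
(3j)²=20/1001 [(4 3 5; 0 0 0)], sign=+1
Σ_t [0,1]: t=0:+1/576 t=1:−1/2880 = 1/720
(3j)²=80/3003 [(4 3 5; 2 -2 0)], sign=-1
⇒ 4πI² = 4800/13013
I = (-1)√(4800/13013/(4π)) = -0.17132746

-0.171327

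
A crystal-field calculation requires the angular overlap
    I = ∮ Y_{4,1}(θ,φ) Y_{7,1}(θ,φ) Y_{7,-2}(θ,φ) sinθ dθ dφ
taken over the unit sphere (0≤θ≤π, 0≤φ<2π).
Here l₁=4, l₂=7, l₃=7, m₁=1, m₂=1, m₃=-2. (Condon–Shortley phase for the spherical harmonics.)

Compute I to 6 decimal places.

0.100255

Rules hold: Σm=0, L=18 even, 3≤7≤11.
N = 9·15·15 = 2025
Δ = 4!·4!·10!/19! = 1/58198140
Racah Σ t=0..4: t=0:+1/17418240 t=1:−1/622080 t=2:+1/230400 t=3:−1/622080 t=4:+1/17418240 = 1/806400
⇒ 3j(4 7 7; 0 0 0)² = 2268/230945, sgn -1
Racah Σ t=0..3: t=0:+1/11612160 t=1:−1/725760 t=2:+1/414720 t=3:−1/2073600 = 37/58060800
⇒ 3j(4 7 7; 1 1 -2)² = 4107/646646, sgn -1
4πI² = N·(3j₀)²·(3jₘ)² = 269460270/2133423721
I = +1·√(0.126304/4π) = 0.10025450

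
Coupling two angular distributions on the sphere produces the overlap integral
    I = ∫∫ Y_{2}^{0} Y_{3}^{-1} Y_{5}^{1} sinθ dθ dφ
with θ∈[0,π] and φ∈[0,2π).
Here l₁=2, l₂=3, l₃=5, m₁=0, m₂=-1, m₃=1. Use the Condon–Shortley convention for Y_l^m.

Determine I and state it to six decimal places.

m-sum 0 ✓  L=10 even ✓  1≤5≤5 ✓
Π(2lᵢ+1) = 5×7×11 = 385
triangle coeff Δ(2,3,5) = 1/2310
Σ_t [0,0]: t=0:+1/144 = 1/144
(3j)²=10/231 [(2 3 5; 0 0 0)], sign=-1
Σ_t [0,0]: t=0:+1/192 = 1/192
(3j)²=3/77 [(2 3 5; 0 -1 1)], sign=+1
⇒ 4πI² = 50/77
I = (-1)√(50/77/(4π)) = -0.22731846

-0.227318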